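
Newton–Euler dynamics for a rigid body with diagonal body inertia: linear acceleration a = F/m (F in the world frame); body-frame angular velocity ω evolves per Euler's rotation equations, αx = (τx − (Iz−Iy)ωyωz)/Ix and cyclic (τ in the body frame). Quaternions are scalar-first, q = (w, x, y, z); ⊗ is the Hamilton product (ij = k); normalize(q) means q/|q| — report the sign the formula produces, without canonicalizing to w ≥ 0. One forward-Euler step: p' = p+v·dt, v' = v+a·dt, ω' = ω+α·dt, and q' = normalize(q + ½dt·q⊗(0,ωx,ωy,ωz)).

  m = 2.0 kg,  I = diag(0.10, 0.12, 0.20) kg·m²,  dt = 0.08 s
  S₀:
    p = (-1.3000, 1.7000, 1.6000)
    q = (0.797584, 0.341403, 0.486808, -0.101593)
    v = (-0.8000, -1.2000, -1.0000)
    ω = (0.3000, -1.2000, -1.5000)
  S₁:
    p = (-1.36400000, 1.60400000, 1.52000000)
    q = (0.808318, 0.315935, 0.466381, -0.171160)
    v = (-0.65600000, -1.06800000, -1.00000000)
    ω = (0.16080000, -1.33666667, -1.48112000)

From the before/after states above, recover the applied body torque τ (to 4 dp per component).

τ = (-0.0300, -0.1600, 0.0400)

rate change Δω = (-0.13920000, -0.13666667, 0.01888000)
τ = I·(Δω/dt) + ω₀×(Iω₀) = (-0.0300, -0.1600, 0.0400)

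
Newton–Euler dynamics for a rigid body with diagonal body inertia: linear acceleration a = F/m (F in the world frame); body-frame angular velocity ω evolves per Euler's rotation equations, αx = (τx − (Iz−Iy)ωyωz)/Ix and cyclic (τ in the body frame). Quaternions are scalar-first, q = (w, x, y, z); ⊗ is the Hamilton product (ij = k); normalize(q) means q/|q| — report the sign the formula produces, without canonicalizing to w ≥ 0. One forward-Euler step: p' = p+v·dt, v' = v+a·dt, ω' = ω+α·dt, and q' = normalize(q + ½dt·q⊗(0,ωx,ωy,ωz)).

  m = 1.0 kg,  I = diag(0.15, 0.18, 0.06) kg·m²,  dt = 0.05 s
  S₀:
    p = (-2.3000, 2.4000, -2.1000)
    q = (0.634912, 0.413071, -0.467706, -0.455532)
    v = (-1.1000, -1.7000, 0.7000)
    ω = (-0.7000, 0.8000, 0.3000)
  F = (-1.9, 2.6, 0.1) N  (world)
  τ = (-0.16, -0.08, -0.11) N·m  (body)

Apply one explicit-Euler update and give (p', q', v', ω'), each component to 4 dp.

p' = (-2.3550, 2.3150, -2.0650)
q' = (0.6547, 0.4074, -0.4500, -0.4505)
v' = (-1.1950, -1.5700, 0.7050)
ω' = (-0.7437, 0.7830, 0.2223)

p + v·dt = (-2.3550, 2.3150, -2.0650)
v' = v + a·dt = (-1.1950, -1.5700, 0.7050)
gyro term ω×Iω = (-0.0288, -0.0189, -0.0168)
α = I⁻¹(τ − ω×Iω) = (-0.8747, -0.3394, -1.5533)
new body rate ω' = (-0.7437, 0.7830, 0.2223)
2q̇ = q⊗(0,ω) = (0.7999741, -0.2203246, 0.7028807, 0.1935362)
q' = normalize(q + ½dt·q⊗(0,ω)) = (0.6547, 0.4074, -0.4500, -0.4505)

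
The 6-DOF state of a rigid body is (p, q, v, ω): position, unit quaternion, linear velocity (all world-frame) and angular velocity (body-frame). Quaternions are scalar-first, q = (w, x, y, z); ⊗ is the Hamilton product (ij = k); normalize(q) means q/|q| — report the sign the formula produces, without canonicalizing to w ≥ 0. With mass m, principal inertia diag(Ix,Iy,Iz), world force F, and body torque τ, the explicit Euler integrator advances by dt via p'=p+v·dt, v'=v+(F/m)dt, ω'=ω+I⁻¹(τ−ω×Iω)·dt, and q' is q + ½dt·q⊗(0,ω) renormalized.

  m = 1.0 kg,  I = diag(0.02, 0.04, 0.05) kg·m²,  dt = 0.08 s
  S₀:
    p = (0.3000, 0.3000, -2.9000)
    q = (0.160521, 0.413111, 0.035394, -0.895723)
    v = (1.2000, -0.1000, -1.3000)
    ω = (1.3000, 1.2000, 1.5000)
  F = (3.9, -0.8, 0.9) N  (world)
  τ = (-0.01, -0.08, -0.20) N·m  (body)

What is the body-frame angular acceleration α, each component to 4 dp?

gyro term ω×Iω = (0.0180, -0.0585, 0.0312)
(τ − ω×Iω)/I = (-1.4000, -0.5375, -4.6240)

α = (-1.4000, -0.5375, -4.6240)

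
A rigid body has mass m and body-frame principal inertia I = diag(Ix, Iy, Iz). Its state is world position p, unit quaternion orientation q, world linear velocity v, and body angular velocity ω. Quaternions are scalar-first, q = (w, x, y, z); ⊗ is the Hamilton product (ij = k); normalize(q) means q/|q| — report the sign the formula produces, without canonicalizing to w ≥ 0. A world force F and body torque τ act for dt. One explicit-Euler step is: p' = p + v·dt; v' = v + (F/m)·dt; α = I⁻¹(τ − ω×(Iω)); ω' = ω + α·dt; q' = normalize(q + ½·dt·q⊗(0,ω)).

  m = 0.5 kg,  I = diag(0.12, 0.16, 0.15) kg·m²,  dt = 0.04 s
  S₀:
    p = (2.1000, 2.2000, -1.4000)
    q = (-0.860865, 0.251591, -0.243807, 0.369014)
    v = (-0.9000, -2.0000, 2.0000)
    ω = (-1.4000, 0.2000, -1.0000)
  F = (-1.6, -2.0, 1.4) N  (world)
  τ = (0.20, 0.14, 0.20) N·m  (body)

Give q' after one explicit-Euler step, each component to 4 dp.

Hamilton product q⊗(0,ω) = (0.7700028, 1.3752152, -0.4372016, 0.5698534)
q' = normalize(q + ½dt·q⊗(0,ω)) = (-0.8450, 0.2789, -0.2524, 0.3802)

q' = (-0.8450, 0.2789, -0.2524, 0.3802)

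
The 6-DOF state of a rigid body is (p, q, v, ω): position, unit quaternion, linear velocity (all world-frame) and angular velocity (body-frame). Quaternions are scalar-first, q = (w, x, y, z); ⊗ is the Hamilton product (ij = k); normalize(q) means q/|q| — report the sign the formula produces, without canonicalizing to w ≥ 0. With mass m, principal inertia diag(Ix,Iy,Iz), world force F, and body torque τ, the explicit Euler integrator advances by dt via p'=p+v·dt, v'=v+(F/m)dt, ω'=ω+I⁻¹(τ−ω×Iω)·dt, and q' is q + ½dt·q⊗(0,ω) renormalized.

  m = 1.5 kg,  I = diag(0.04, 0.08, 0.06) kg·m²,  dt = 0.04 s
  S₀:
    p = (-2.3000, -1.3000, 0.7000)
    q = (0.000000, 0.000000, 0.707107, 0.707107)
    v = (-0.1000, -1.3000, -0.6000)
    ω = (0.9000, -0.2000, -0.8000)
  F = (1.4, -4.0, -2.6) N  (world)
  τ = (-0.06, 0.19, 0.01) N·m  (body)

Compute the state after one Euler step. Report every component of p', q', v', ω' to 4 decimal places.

p' = (-2.3040, -1.3520, 0.6760)
q' = (0.0141, -0.0085, 0.7196, 0.6942)
v' = (-0.0627, -1.4067, -0.6693)
ω' = (0.8432, -0.1122, -0.7885)

a = F/m = (0.9333, -2.6667, -1.7333)
p + v·dt = (-2.3040, -1.3520, 0.6760)
v + (F/m)dt = (-0.0627, -1.4067, -0.6693)
α = I⁻¹(τ − ω×Iω) = (-1.4200, 2.1950, 0.2867)
new body rate ω' = (0.8432, -0.1122, -0.7885)
2q̇ = q⊗(0,ω) = (0.7071070, -0.4242642, 0.6363963, -0.6363963)
q + ½dt·q⊗(0,ω), renormalized = (0.0141, -0.0085, 0.7196, 0.6942)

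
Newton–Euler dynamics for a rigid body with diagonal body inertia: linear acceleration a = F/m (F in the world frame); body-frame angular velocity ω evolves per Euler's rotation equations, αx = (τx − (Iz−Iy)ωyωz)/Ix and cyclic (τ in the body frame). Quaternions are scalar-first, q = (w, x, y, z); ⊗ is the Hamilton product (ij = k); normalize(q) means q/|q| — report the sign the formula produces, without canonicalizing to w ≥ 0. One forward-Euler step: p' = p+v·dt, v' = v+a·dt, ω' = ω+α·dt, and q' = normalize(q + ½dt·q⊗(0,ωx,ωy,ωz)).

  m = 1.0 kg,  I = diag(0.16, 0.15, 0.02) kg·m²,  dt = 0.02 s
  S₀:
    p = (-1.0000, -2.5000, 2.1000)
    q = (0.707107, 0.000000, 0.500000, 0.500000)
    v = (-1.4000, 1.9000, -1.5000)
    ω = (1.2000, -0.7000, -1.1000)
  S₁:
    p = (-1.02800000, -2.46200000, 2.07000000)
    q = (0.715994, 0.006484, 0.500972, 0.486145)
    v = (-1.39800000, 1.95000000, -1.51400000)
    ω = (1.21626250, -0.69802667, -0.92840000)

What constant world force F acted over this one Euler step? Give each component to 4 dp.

F = (0.1000, 2.5000, -0.7000)

velocity change Δv = (0.00200000, 0.05000000, -0.01400000)
F = m·Δv/dt = (0.1000, 2.5000, -0.7000)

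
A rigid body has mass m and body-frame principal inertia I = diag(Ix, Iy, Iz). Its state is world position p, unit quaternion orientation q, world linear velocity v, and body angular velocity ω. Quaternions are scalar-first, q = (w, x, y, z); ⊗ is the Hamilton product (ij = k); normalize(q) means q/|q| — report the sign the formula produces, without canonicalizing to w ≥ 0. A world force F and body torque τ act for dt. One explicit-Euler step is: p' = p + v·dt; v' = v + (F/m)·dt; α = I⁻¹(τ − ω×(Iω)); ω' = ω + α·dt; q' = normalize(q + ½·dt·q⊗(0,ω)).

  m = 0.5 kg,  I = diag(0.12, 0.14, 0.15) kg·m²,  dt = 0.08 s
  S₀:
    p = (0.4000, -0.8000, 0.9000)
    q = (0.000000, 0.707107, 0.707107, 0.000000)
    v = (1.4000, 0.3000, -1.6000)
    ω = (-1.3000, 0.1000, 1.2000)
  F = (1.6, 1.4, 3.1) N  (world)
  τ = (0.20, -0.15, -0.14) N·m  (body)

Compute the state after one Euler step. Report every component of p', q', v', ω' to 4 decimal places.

p' = (0.5120, -0.7760, 0.7720)
q' = (0.0339, 0.7392, 0.6715, 0.0395)
v' = (1.6560, 0.5240, -1.1040)
ω' = (-1.1675, -0.0125, 1.1267)

a = (3.2000, 2.8000, 6.2000)
new position p' = (0.5120, -0.7760, 0.7720)
v' = v + a·dt = (1.6560, 0.5240, -1.1040)
gyro term ω×Iω = (0.0012, 0.0468, -0.0026)
(τ − ω×Iω)/I = (1.6567, -1.4057, -0.9160)
ω + α·dt = (-1.1675, -0.0125, 1.1267)
2q̇ = q⊗(0,ω) = (0.8485284, 0.8485284, -0.8485284, 0.9899498)
q + ½dt·q⊗(0,ω), renormalized = (0.0339, 0.7392, 0.6715, 0.0395)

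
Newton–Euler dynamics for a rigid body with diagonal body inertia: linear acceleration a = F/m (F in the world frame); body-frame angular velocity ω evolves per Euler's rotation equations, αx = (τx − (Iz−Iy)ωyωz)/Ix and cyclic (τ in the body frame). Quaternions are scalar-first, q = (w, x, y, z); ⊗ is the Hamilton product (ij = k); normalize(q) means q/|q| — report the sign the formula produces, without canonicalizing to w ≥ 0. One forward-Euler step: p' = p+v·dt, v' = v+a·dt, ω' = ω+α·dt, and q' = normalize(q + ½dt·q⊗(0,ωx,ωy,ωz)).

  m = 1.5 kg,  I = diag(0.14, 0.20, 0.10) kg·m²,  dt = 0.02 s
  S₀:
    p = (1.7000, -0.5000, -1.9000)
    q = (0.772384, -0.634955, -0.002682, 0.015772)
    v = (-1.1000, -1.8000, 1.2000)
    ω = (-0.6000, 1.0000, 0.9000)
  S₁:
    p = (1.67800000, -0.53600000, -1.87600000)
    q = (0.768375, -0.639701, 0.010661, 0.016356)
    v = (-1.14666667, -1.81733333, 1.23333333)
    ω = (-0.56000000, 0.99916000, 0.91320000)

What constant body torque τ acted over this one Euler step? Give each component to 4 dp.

τ = (0.1900, -0.0300, 0.0300)

rate change Δω = (0.04000000, -0.00084000, 0.01320000)
I·α + gyro = (0.1900, -0.0300, 0.0300)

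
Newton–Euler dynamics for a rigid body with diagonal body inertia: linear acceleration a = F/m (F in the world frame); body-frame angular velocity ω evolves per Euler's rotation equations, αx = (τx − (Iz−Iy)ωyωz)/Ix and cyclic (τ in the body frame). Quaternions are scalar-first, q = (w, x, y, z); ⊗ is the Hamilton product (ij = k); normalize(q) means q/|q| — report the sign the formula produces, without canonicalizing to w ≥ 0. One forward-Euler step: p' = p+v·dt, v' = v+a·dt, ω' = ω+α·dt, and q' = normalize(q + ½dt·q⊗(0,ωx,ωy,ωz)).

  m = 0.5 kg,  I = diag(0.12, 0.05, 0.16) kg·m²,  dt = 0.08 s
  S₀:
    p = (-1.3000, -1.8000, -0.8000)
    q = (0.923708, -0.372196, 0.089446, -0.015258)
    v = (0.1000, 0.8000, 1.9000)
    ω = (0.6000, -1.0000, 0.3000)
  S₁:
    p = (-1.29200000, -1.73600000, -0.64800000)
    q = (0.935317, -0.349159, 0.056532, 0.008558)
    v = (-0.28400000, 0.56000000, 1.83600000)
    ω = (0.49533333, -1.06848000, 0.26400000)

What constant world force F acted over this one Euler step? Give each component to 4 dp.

F = (-2.4000, -1.5000, -0.4000)

velocity change Δv = (-0.38400000, -0.24000000, -0.06400000)
m·(v₁−v₀)/dt = (-2.4000, -1.5000, -0.4000)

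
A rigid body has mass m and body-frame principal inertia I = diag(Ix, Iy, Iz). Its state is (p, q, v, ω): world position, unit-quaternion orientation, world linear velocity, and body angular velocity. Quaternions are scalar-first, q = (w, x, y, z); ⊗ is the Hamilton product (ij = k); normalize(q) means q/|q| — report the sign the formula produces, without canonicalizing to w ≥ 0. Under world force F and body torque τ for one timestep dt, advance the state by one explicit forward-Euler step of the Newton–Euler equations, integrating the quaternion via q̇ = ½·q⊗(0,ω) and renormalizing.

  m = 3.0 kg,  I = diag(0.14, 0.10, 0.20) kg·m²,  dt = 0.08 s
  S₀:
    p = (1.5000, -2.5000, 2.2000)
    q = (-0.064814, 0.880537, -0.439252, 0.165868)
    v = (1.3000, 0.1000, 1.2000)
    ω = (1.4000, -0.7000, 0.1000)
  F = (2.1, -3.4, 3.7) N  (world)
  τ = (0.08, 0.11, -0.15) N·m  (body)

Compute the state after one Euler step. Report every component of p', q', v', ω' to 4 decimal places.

p' = (1.6040, -2.4920, 2.2960)
q' = (-0.1268, 0.8781, -0.4308, 0.1652)
v' = (1.3560, 0.0093, 1.2987)
ω' = (1.4497, -0.6053, 0.0243)

ω×(Iω) gyroscopic = (-0.0070, -0.0084, 0.0392)
α = I⁻¹(τ − ω×Iω) = (0.6214, 1.1840, -0.9460)
ω + α·dt = (1.4497, -0.6053, 0.0243)
2q̇ = q⊗(0,ω) = (-1.5568150, -0.0185572, 0.1895313, -0.0079045)
updated quaternion q' = (-0.1268, 0.8781, -0.4308, 0.1652)
a = F/m = (0.7000, -1.1333, 1.2333)
new position p' = (1.6040, -2.4920, 2.2960)
v' = v + a·dt = (1.3560, 0.0093, 1.2987)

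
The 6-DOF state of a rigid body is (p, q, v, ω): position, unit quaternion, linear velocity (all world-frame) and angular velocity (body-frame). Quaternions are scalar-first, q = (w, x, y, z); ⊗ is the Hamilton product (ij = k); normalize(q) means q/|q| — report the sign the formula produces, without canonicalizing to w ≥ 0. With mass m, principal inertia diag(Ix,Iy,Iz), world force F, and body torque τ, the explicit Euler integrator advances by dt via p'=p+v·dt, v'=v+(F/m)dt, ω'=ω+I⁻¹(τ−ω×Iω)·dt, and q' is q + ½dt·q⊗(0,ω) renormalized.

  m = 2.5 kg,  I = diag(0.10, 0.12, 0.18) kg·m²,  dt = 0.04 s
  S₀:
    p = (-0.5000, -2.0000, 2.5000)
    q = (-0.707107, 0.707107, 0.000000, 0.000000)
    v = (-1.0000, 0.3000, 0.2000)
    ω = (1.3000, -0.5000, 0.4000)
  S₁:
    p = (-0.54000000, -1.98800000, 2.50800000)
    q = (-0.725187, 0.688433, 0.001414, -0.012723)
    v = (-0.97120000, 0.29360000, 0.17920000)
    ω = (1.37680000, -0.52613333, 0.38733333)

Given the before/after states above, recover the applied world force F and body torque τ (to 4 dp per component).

F = (1.8000, -0.4000, -1.3000)
τ = (0.1800, -0.1200, -0.0700)

Δv = v₁−v₀ = (0.02880000, -0.00640000, -0.02080000)
F = m·Δv/dt = (1.8000, -0.4000, -1.3000)
rate change Δω = (0.07680000, -0.02613333, -0.01266667)
ω₀×(Iω₀) = (-0.0120, -0.0416, -0.0130)
applied torque τ = (0.1800, -0.1200, -0.0700)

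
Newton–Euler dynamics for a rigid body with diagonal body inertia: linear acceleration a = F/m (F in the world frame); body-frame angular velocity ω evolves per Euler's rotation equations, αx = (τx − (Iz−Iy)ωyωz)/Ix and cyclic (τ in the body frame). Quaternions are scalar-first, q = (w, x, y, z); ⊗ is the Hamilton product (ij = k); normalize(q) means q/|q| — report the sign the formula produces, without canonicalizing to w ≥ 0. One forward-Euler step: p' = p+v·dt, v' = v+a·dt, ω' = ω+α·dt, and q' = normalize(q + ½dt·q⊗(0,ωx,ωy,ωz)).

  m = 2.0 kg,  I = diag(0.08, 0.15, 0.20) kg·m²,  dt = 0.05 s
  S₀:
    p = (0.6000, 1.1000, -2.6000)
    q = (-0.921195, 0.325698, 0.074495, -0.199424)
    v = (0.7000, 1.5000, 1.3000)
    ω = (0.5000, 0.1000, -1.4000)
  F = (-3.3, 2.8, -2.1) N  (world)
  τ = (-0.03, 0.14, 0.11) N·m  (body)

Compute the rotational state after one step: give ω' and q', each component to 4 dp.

ω' = (0.4856, 0.1187, -1.3734)
q' = (-0.9318, 0.3119, 0.0810, -0.1672)

ω×(Iω) gyroscopic = (-0.0070, 0.0840, 0.0035)
α = I⁻¹(τ − ω×Iω) = (-0.2875, 0.3733, 0.5325)
ω + α·dt = (0.4856, 0.1187, -1.3734)
2q̇ = q⊗(0,ω) = (-0.4494921, -0.5449481, 0.2641457, 1.2849953)
q + ½dt·q⊗(0,ω), renormalized = (-0.9318, 0.3119, 0.0810, -0.1672)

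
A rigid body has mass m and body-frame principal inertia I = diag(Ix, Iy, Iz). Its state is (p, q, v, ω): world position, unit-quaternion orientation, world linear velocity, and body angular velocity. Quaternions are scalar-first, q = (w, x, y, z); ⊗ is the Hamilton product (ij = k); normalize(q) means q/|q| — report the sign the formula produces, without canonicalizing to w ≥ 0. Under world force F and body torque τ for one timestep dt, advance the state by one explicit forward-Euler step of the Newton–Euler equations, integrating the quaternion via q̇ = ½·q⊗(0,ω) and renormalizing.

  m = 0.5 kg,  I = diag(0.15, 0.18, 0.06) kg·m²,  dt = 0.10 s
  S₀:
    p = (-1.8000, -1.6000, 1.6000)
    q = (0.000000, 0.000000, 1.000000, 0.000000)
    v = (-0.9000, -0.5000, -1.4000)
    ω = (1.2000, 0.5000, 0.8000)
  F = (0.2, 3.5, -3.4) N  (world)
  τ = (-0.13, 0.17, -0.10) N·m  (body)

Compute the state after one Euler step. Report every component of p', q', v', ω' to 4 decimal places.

precession coupling ω×(Iω) = (-0.0480, 0.0864, 0.0180)
α = I⁻¹(τ − ω×Iω) = (-0.5467, 0.4644, -1.9667)
ω' = ω + α·dt = (1.1453, 0.5464, 0.6033)
2q̇ = q⊗(0,ω) = (-0.5000000, 0.8000000, 0.0000000, -1.2000000)
q' = normalize(q + ½dt·q⊗(0,ω)) = (-0.0249, 0.0399, 0.9971, -0.0598)
linear accel F/m = (0.4000, 7.0000, -6.8000)
p + v·dt = (-1.8900, -1.6500, 1.4600)
new velocity v' = (-0.8600, 0.2000, -2.0800)

p' = (-1.8900, -1.6500, 1.4600)
q' = (-0.0249, 0.0399, 0.9971, -0.0598)
v' = (-0.8600, 0.2000, -2.0800)
ω' = (1.1453, 0.5464, 0.6033)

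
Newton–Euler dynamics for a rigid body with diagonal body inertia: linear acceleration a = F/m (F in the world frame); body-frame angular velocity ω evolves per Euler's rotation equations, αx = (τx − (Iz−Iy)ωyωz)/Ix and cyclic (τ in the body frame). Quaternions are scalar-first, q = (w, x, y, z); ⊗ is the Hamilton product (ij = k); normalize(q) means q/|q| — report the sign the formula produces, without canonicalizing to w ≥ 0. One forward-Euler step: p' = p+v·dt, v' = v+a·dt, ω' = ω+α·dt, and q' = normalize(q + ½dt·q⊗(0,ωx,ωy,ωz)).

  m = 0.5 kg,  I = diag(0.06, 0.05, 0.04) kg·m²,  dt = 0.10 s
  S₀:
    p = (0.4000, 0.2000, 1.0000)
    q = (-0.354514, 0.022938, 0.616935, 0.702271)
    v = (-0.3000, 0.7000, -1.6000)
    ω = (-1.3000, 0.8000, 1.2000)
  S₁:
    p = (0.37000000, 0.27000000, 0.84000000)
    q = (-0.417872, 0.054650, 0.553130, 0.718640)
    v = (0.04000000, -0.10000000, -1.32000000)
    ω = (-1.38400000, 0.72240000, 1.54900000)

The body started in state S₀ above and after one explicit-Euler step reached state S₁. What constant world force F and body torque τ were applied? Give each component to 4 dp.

v₁ − v₀ = (0.34000000, -0.80000000, 0.28000000)
applied force F = (1.7000, -4.0000, 1.4000)
Δω = ω₁−ω₀ = (-0.08400000, -0.07760000, 0.34900000)
precession coupling = (-0.0096, -0.0312, 0.0104)
τ = I·(Δω/dt) + ω₀×(Iω₀) = (-0.0600, -0.0700, 0.1500)

F = (1.7000, -4.0000, 1.4000)
τ = (-0.0600, -0.0700, 0.1500)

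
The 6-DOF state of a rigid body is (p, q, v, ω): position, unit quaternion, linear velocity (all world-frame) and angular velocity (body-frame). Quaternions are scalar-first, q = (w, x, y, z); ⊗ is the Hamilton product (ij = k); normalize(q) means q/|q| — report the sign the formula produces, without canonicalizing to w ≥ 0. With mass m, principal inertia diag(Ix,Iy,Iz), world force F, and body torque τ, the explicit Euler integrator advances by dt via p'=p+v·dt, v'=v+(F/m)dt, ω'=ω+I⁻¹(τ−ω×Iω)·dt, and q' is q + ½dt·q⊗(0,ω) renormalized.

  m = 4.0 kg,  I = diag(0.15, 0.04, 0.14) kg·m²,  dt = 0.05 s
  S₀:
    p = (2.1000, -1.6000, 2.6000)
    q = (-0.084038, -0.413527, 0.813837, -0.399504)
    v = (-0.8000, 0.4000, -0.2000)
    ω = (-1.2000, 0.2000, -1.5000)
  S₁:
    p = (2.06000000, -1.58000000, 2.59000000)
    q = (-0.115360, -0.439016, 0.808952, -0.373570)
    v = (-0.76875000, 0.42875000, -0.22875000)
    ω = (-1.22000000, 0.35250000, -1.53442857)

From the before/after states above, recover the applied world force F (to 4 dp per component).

Δv = v₁−v₀ = (0.03125000, 0.02875000, -0.02875000)
m·(v₁−v₀)/dt = (2.5000, 2.3000, -2.3000)

F = (2.5000, 2.3000, -2.3000)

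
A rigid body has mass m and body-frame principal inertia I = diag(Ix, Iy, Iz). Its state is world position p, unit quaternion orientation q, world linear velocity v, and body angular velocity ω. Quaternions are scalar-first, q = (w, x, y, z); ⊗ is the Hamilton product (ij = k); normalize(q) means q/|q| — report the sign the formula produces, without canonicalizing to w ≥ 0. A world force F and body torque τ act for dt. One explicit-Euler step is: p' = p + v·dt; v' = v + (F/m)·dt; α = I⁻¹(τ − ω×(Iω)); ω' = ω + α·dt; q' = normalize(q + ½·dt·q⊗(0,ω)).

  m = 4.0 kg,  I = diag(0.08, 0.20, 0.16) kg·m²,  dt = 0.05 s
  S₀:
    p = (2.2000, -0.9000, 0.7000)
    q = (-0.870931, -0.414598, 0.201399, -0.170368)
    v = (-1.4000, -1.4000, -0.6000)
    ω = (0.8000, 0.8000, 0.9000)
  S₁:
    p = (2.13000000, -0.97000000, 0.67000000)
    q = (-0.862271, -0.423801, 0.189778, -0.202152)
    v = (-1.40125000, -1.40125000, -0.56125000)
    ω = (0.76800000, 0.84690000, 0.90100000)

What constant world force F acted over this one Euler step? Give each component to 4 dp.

F = (-0.1000, -0.1000, 3.1000)

v₁ − v₀ = (-0.00125000, -0.00125000, 0.03875000)
F = m·Δv/dt = (-0.1000, -0.1000, 3.1000)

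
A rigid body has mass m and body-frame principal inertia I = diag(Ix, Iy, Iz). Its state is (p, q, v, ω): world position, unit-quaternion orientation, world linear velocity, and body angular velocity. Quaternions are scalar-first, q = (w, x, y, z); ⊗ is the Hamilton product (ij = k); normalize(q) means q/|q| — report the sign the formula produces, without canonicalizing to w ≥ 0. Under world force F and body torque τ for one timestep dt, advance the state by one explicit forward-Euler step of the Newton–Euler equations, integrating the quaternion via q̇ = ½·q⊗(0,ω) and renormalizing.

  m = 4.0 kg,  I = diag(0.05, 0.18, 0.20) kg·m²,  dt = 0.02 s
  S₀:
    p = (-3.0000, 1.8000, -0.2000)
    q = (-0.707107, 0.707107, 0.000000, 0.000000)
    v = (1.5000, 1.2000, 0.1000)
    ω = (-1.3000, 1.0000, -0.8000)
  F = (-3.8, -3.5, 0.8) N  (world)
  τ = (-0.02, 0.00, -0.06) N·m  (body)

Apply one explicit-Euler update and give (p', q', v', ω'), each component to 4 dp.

linear accel F/m = (-0.9500, -0.8750, 0.2000)
new position p' = (-2.9700, 1.8240, -0.1980)
v + (F/m)dt = (1.4810, 1.1825, 0.1040)
(τ − ω×Iω)/I = (-0.0800, 0.8667, 0.5450)
ω + α·dt = (-1.3016, 1.0173, -0.7891)
q⊗(0,ω) = (0.9192391, 0.9192391, -0.1414214, 1.2727926)
updated quaternion q' = (-0.6978, 0.7162, -0.0014, 0.0127)

p' = (-2.9700, 1.8240, -0.1980)
q' = (-0.6978, 0.7162, -0.0014, 0.0127)
v' = (1.4810, 1.1825, 0.1040)
ω' = (-1.3016, 1.0173, -0.7891)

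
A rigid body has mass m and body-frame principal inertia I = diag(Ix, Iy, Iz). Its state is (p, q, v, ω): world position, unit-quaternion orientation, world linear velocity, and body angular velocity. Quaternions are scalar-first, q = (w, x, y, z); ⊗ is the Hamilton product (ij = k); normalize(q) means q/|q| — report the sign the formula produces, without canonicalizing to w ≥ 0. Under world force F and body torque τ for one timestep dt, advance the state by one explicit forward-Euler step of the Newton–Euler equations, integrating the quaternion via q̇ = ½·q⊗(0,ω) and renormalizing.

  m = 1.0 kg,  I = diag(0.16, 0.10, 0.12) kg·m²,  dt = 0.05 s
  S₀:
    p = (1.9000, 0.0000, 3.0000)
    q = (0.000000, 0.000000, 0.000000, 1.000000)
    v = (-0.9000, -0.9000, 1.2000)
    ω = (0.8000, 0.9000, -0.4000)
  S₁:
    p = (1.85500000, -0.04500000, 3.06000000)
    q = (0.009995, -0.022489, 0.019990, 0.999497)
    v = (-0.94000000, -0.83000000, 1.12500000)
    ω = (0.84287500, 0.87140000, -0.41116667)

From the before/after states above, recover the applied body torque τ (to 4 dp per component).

τ = (0.1300, -0.0700, -0.0700)

rate change Δω = (0.04287500, -0.02860000, -0.01116667)
ω₀×(Iω₀) = (-0.0072, -0.0128, -0.0432)
applied torque τ = (0.1300, -0.0700, -0.0700)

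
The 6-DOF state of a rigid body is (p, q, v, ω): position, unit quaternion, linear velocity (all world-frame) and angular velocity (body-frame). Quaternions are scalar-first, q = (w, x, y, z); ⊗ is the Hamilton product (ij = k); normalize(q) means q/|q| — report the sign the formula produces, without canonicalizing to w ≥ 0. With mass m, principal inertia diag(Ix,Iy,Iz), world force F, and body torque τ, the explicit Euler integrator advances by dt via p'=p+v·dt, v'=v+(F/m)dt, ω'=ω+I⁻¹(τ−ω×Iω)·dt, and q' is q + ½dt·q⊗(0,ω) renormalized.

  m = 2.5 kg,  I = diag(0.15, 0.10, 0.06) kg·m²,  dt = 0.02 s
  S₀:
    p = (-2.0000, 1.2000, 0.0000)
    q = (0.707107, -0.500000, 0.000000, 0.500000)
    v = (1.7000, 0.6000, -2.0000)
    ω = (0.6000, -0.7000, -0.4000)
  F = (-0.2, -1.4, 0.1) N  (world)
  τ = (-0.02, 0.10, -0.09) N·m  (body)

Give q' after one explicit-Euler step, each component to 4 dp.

q' = (0.7121, -0.4922, -0.0039, 0.5006)

2q̇ = q⊗(0,ω) = (0.5000000, 0.7742642, -0.3949749, 0.0671572)
updated quaternion q' = (0.7121, -0.4922, -0.0039, 0.5006)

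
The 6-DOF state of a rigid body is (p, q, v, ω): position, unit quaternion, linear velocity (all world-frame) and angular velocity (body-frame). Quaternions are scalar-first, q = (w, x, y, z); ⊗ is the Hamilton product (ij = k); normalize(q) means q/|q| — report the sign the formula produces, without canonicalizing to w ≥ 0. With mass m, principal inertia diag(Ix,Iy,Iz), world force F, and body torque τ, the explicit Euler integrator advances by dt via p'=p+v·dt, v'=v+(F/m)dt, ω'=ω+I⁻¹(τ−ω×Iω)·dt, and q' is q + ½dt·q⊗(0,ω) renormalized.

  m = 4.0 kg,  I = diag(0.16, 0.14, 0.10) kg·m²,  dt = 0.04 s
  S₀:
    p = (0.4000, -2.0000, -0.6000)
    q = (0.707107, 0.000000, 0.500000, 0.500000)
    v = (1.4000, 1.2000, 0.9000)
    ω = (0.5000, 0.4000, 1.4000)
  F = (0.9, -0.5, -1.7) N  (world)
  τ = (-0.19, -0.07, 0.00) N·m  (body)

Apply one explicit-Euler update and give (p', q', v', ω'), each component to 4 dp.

a = (0.2250, -0.1250, -0.4250)
new position p' = (0.4560, -1.9520, -0.5640)
v + (F/m)dt = (1.4090, 1.1950, 0.8830)
angular accel α = (-1.0475, -0.8000, 0.0400)
new body rate ω' = (0.4581, 0.3680, 1.4016)
Hamilton product q⊗(0,ω) = (-0.9000000, 0.8535535, 0.5328428, 0.7399498)
updated quaternion q' = (0.6888, 0.0171, 0.5104, 0.5146)

p' = (0.4560, -1.9520, -0.5640)
q' = (0.6888, 0.0171, 0.5104, 0.5146)
v' = (1.4090, 1.1950, 0.8830)
ω' = (0.4581, 0.3680, 1.4016)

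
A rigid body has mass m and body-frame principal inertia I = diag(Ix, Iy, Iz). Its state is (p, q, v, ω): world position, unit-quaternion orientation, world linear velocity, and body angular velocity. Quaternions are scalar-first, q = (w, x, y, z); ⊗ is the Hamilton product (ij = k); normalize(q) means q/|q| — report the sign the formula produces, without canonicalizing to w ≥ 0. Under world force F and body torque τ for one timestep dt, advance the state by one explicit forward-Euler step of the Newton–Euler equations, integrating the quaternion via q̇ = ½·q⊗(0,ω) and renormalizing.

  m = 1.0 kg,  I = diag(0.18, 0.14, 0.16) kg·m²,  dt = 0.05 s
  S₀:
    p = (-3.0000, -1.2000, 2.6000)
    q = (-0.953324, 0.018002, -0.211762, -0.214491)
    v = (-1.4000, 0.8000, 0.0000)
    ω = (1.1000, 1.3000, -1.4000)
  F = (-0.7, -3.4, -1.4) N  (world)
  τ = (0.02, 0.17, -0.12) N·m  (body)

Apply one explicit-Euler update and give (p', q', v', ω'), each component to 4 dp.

precession coupling ω×(Iω) = (-0.0364, -0.0308, -0.0572)
α = I⁻¹(τ − ω×Iω) = (0.3133, 1.4343, -0.3925)
ω' = ω + α·dt = (1.1157, 1.3717, -1.4196)
2q̇ = q⊗(0,ω) = (-0.0447990, -0.4733513, -1.4500585, 1.5909944)
updated quaternion q' = (-0.9530, 0.0062, -0.2476, -0.1745)
linear accel F/m = (-0.7000, -3.4000, -1.4000)
p + v·dt = (-3.0700, -1.1600, 2.6000)
v + (F/m)dt = (-1.4350, 0.6300, -0.0700)

p' = (-3.0700, -1.1600, 2.6000)
q' = (-0.9530, 0.0062, -0.2476, -0.1745)
v' = (-1.4350, 0.6300, -0.0700)
ω' = (1.1157, 1.3717, -1.4196)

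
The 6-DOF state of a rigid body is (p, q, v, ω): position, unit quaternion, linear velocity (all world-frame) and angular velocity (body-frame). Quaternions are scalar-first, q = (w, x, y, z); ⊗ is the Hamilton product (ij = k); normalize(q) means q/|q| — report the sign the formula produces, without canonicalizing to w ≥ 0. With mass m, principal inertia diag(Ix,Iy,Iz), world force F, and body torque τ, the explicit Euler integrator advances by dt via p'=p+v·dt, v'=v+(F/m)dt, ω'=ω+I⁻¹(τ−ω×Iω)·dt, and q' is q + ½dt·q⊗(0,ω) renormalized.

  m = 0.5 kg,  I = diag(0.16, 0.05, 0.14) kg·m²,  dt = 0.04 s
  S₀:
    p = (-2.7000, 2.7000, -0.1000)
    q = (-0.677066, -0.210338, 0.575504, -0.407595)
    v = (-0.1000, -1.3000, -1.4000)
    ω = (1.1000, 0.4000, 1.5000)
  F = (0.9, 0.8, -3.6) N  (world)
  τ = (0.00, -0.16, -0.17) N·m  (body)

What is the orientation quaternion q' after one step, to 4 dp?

q' = (-0.6643, -0.2046, 0.5670, -0.4419)

q⊗(0,ω) = (0.6125627, 0.2815214, -0.4036739, -1.7327886)
q + ½dt·q⊗(0,ω), renormalized = (-0.6643, -0.2046, 0.5670, -0.4419)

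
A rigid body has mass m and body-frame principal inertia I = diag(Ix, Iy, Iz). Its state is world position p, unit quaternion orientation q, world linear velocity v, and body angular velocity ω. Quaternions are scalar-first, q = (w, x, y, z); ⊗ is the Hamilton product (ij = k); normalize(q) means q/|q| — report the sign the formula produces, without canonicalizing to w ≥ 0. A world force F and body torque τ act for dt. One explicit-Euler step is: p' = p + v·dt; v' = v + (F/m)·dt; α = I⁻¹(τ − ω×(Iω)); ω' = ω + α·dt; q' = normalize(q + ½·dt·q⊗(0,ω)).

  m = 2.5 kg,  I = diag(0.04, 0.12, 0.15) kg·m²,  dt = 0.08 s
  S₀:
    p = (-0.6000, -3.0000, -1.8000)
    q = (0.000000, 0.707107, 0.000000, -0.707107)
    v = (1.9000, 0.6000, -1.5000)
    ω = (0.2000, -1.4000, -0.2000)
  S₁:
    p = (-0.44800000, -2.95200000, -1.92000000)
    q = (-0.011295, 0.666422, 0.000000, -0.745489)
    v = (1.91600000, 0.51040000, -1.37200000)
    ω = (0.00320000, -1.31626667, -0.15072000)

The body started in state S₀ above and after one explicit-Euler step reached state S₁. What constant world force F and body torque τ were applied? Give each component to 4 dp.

F = (0.5000, -2.8000, 4.0000)
τ = (-0.0900, 0.1300, 0.0700)

ω₁ − ω₀ = (-0.19680000, 0.08373333, 0.04928000)
ω₀×(Iω₀) = (0.0084, 0.0044, -0.0224)
τ = I·(Δω/dt) + ω₀×(Iω₀) = (-0.0900, 0.1300, 0.0700)
velocity change Δv = (0.01600000, -0.08960000, 0.12800000)
m·(v₁−v₀)/dt = (0.5000, -2.8000, 4.0000)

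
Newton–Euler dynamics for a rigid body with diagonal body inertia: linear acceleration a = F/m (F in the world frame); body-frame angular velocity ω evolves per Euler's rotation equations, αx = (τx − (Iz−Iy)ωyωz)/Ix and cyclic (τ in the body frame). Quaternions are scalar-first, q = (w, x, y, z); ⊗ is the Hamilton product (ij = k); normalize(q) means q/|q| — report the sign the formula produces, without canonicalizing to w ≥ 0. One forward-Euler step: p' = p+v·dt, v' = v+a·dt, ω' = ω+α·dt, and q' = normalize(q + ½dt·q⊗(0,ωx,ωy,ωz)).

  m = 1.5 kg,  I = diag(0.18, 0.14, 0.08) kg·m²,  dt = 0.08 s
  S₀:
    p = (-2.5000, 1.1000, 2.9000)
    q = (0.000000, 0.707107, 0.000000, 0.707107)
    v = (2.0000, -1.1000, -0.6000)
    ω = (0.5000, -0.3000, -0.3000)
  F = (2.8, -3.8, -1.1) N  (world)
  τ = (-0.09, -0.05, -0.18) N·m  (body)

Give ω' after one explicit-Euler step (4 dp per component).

ω' = (0.4624, -0.3200, -0.4860)

angular accel α = (-0.4700, -0.2500, -2.3250)
ω + α·dt = (0.4624, -0.3200, -0.4860)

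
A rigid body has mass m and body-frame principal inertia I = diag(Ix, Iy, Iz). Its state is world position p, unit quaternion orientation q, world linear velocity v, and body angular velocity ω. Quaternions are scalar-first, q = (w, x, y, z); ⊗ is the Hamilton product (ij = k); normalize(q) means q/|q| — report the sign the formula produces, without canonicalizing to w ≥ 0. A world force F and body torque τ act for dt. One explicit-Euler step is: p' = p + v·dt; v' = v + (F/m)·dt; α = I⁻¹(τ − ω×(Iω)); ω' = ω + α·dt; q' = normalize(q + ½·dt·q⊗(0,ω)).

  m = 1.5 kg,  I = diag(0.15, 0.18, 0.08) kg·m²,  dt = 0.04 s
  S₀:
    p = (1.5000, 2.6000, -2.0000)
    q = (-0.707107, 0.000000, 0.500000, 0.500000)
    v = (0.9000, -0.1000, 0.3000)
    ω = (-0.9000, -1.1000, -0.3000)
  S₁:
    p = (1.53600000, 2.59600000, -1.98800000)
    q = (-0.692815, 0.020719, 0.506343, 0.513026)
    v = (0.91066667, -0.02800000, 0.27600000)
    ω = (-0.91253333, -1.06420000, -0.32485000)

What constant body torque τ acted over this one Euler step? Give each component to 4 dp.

ω₁ − ω₀ = (-0.01253333, 0.03580000, -0.02485000)
gyro term ω₀×Iω₀ = (-0.0330, 0.0189, 0.0297)
I·α + gyro = (-0.0800, 0.1800, -0.0200)

τ = (-0.0800, 0.1800, -0.0200)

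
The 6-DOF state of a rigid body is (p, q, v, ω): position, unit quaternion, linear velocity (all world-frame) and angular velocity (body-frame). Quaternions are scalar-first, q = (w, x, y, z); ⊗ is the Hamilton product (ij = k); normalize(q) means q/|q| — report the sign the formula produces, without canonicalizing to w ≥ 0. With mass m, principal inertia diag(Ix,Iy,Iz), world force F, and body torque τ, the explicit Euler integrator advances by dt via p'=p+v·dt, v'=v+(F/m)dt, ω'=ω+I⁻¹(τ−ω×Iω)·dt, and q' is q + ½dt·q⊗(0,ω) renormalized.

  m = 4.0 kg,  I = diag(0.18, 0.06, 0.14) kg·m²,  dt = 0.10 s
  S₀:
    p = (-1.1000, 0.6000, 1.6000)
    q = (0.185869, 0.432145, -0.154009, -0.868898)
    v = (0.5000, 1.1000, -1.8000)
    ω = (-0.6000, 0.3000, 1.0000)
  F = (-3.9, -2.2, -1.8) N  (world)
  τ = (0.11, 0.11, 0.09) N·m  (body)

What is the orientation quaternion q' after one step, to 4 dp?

q' = (0.2441, 0.4311, -0.1465, -0.8562)

Hamilton product q⊗(0,ω) = (1.1743877, -0.0048610, 0.1449545, 0.2231071)
q + ½dt·q⊗(0,ω), renormalized = (0.2441, 0.4311, -0.1465, -0.8562)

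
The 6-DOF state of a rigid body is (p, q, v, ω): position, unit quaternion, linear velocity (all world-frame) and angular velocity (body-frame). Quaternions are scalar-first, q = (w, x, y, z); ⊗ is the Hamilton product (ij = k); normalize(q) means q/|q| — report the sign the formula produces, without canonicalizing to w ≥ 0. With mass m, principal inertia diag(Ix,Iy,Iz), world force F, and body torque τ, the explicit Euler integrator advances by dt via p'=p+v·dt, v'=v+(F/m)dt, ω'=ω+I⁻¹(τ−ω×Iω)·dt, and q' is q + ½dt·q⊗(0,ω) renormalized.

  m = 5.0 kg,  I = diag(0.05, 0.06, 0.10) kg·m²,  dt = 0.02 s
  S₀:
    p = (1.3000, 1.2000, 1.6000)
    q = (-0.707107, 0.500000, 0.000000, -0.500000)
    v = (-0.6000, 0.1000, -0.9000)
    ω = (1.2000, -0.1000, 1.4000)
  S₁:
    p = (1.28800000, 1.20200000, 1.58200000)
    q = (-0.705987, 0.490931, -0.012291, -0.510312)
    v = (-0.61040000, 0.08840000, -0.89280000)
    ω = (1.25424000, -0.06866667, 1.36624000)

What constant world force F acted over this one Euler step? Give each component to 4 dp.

velocity change Δv = (-0.01040000, -0.01160000, 0.00720000)
F = m·Δv/dt = (-2.6000, -2.9000, 1.8000)

F = (-2.6000, -2.9000, 1.8000)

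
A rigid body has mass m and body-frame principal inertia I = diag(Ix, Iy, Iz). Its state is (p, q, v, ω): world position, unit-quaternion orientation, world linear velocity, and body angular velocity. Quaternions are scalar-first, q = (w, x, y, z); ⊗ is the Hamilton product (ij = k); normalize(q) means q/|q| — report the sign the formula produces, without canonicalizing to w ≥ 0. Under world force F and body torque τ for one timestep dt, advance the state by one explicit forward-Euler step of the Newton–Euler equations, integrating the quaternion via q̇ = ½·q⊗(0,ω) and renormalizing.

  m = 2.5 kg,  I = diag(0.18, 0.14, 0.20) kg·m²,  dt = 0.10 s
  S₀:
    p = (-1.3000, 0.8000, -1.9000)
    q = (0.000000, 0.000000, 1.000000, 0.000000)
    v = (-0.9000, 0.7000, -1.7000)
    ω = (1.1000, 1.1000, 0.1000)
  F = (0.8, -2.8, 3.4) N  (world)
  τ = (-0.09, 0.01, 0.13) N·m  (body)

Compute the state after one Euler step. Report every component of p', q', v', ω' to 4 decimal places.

angular accel α = (-0.5367, 0.0871, 0.8920)
new body rate ω' = (1.0463, 1.1087, 0.1892)
Hamilton product q⊗(0,ω) = (-1.1000000, 0.1000000, 0.0000000, -1.1000000)
q' = normalize(q + ½dt·q⊗(0,ω)) = (-0.0548, 0.0050, 0.9970, -0.0548)
a = F/m = (0.3200, -1.1200, 1.3600)
new position p' = (-1.3900, 0.8700, -2.0700)
new velocity v' = (-0.8680, 0.5880, -1.5640)

p' = (-1.3900, 0.8700, -2.0700)
q' = (-0.0548, 0.0050, 0.9970, -0.0548)
v' = (-0.8680, 0.5880, -1.5640)
ω' = (1.0463, 1.1087, 0.1892)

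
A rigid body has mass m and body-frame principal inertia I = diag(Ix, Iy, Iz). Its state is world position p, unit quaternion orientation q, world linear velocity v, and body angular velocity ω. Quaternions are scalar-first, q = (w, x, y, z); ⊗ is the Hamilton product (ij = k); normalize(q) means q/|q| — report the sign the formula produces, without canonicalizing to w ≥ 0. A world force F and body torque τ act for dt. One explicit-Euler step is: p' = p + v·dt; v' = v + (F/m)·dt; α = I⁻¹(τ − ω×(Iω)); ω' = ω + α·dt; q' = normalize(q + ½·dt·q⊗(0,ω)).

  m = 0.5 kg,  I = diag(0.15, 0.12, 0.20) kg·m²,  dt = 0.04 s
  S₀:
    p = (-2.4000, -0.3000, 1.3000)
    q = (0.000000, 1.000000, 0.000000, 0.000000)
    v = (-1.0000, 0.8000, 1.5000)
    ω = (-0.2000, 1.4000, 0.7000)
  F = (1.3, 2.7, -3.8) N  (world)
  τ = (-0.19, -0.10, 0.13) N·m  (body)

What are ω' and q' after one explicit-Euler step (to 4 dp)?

ω' = (-0.2716, 1.3643, 0.7243)
q' = (0.0040, 0.9995, -0.0140, 0.0280)

precession coupling ω×(Iω) = (0.0784, 0.0070, 0.0084)
(τ − ω×Iω)/I = (-1.7893, -0.8917, 0.6080)
ω' = ω + α·dt = (-0.2716, 1.3643, 0.7243)
Hamilton product q⊗(0,ω) = (0.2000000, 0.0000000, -0.7000000, 1.4000000)
updated quaternion q' = (0.0040, 0.9995, -0.0140, 0.0280)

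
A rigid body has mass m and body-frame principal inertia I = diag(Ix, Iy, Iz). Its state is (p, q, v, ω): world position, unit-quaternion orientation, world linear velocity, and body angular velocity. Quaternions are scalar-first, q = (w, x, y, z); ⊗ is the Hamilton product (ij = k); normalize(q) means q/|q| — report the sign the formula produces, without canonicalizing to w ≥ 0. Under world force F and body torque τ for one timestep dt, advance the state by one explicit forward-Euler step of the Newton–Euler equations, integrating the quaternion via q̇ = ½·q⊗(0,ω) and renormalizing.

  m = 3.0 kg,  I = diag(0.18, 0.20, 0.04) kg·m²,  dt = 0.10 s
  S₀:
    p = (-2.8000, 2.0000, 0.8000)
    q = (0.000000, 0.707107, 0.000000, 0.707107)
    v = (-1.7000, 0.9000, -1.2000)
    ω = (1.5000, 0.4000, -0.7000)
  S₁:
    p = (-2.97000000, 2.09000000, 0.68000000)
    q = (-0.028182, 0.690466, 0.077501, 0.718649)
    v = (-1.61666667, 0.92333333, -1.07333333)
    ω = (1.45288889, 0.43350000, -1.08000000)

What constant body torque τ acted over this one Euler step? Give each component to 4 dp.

Δω = ω₁−ω₀ = (-0.04711111, 0.03350000, -0.38000000)
ω₀×(Iω₀) = (0.0448, -0.1470, 0.0120)
applied torque τ = (-0.0400, -0.0800, -0.1400)

τ = (-0.0400, -0.0800, -0.1400)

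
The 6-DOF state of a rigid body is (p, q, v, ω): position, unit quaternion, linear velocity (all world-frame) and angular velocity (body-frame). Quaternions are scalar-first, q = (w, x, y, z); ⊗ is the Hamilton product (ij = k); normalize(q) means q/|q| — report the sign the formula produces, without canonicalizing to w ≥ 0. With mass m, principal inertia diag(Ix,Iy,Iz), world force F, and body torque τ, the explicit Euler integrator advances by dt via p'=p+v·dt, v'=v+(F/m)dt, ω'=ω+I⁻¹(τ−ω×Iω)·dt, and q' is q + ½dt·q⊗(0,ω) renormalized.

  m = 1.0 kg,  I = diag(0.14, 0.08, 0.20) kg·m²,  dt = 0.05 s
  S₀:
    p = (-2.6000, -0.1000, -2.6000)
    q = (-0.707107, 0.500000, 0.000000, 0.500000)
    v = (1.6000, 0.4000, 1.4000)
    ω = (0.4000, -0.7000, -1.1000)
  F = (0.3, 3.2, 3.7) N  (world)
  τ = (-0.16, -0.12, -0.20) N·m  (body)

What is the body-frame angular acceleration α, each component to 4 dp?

ω×(Iω) gyroscopic = (0.0924, 0.0264, 0.0168)
(τ − ω×Iω)/I = (-1.8029, -1.8300, -1.0840)

α = (-1.8029, -1.8300, -1.0840)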